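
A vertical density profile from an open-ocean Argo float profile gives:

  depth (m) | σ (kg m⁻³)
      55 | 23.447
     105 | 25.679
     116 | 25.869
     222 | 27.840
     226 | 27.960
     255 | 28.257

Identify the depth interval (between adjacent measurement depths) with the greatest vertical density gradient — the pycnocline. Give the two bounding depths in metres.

55–105 m

Compute the density gradient over each adjacent pair:
  55–105 m: Δρ/Δz = 2.232/50 = 0.045 kg m⁻⁴
  105–116 m: Δρ/Δz = 0.190/11 = 0.017 kg m⁻⁴
  116–222 m: Δρ/Δz = 1.971/106 = 0.019 kg m⁻⁴
  222–226 m: Δρ/Δz = 0.120/4 = 0.030 kg m⁻⁴
  226–255 m: Δρ/Δz = 0.297/29 = 0.010 kg m⁻⁴
The largest gradient is in the 55–105 m interval — the pycnocline.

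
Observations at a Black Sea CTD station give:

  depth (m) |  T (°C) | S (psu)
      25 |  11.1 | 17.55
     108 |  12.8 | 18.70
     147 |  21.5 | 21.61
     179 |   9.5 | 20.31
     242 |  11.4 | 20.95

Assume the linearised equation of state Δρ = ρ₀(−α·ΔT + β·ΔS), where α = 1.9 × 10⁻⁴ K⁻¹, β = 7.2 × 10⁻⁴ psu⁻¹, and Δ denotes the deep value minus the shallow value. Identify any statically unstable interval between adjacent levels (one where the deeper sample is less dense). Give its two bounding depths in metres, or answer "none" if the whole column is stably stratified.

Evaluate Δρ/ρ₀ = −αΔT + βΔS across each adjacent pair:
  25–108 m: −αΔT+βΔS = −(1.9 × 10⁻⁴)(+1.7)+(7.2 × 10⁻⁴)(+1.15) = 5.1 × 10⁻⁴ → stable
  108–147 m: −αΔT+βΔS = −(1.9 × 10⁻⁴)(+8.7)+(7.2 × 10⁻⁴)(+2.91) = 4.4 × 10⁻⁴ → stable
  147–179 m: −αΔT+βΔS = −(1.9 × 10⁻⁴)(-12.0)+(7.2 × 10⁻⁴)(-1.30) = 1.3 × 10⁻³ → stable
  179–242 m: −αΔT+βΔS = −(1.9 × 10⁻⁴)(+1.9)+(7.2 × 10⁻⁴)(+0.64) = 1.0 × 10⁻⁴ → stable
Every interval has Δρ > 0: the column is stably stratified throughout.

none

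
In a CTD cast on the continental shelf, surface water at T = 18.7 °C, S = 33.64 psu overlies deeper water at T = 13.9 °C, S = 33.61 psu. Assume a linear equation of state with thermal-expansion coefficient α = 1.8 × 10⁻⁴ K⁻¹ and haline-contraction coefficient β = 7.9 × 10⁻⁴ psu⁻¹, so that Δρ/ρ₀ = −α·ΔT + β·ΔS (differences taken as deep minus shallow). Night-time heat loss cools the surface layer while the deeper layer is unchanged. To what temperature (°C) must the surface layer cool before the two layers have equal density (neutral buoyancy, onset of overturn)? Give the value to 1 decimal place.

Neutral buoyancy requires Δρ = 0, i.e. −α(T_deep − T_surf′) + β(S_deep − S_surf) = 0.
T_surf′ = T_deep − (β/α)·ΔS = 13.9 − (7.9 × 10⁻⁴/1.8 × 10⁻⁴)·(-0.03) = 14.032 °C.
Cooling required: 18.7 − (14.032) = 4.668 °C.

14.0 °C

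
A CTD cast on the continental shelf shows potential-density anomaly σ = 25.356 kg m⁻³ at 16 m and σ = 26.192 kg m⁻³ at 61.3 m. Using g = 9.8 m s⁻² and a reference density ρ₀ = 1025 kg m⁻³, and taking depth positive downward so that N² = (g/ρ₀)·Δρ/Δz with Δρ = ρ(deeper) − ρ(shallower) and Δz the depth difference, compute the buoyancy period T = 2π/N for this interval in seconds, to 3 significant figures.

473 s

Δρ = 1026.192 − 1025.356 = 0.836 kg m⁻³ over Δz = 61.3 − 16 = 45.3 m.
N² = (9.8/1025) × (0.836/45.3) = 1.7645 × 10⁻⁴ s⁻².
N = √(1.7645 × 10⁻⁴) = 0.013283 rad s⁻¹, so T = 2π/N = 473.02 s ≈ 473 s.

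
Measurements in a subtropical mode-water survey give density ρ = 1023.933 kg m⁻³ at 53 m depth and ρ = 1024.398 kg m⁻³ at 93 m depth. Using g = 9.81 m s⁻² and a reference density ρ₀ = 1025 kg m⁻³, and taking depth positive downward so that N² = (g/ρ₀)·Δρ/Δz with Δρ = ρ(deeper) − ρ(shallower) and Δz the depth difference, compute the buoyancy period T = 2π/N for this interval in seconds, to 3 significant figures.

Δρ = 1024.398 − 1023.933 = 0.465 kg m⁻³ over Δz = 93 − 53 = 40 m.
N² = (9.81/1025) × (0.465/40) = 1.1126 × 10⁻⁴ s⁻².
N = √(1.1126 × 10⁻⁴) = 0.010548 rad s⁻¹, so T = 2π/N = 595.68 s ≈ 596 s.

596 s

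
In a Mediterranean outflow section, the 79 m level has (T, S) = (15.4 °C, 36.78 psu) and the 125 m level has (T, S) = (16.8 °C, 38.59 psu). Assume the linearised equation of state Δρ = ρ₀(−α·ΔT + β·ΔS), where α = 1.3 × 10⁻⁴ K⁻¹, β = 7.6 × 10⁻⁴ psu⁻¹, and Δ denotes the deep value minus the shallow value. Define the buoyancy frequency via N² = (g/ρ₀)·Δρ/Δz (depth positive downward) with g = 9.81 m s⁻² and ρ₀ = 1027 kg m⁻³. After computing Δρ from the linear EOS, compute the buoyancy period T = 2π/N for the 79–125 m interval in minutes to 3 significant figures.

6.56 min

ΔT = +1.4 K, ΔS = +1.81 psu (deep − shallow).
Δρ/ρ₀ = −αΔT + βΔS = -1.82 × 10⁻⁴ + 1.3756 × 10⁻³ = 1.1936 × 10⁻³, so Δρ ≈ 1.226 kg m⁻³.
N² = (g/ρ₀)·Δρ/Δz = g·(Δρ/ρ₀)/Δz = 9.81 × 1.1936 × 10⁻³ / 46 = 2.5455 × 10⁻⁴ s⁻².
N = √(2.5455 × 10⁻⁴) = 0.015955 rad s⁻¹ → T = 2π/N = 393.81 s = 6.5635 min ≈ 6.56 min.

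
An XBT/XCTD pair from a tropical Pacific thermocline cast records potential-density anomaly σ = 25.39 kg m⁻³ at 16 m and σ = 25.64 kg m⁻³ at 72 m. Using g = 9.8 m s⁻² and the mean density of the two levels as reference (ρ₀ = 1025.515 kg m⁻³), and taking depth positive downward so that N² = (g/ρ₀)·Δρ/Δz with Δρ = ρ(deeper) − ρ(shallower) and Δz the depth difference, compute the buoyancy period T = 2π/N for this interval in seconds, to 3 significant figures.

Δρ = 1025.64 − 1025.39 = 0.25 kg m⁻³ over Δz = 72 − 16 = 56 m.
N² = (9.8/1025.515) × (0.25/56) = 4.2661 × 10⁻⁵ s⁻².
N = √(4.2661 × 10⁻⁵) = 6.5315 × 10⁻³ rad s⁻¹, so T = 2π/N = 961.98 s ≈ 962 s.
Since Δρ > 0 the layer is stably stratified.

962 s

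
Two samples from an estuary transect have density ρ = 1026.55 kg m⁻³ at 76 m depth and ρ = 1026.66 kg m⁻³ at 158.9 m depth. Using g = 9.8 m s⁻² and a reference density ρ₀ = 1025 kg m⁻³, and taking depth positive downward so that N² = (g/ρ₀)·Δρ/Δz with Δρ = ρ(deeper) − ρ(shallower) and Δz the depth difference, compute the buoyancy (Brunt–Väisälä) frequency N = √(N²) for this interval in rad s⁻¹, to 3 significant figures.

3.56 × 10⁻³ rad s⁻¹

Δρ = 1026.66 − 1026.55 = 0.11 kg m⁻³ over Δz = 158.9 − 76 = 82.9 m.
N² = (9.8/1025) × (0.11/82.9) = 1.2686 × 10⁻⁵ s⁻².
N = √(1.2686 × 10⁻⁵) = 3.5617 × 10⁻³ rad s⁻¹ ≈ 3.56 × 10⁻³ rad s⁻¹.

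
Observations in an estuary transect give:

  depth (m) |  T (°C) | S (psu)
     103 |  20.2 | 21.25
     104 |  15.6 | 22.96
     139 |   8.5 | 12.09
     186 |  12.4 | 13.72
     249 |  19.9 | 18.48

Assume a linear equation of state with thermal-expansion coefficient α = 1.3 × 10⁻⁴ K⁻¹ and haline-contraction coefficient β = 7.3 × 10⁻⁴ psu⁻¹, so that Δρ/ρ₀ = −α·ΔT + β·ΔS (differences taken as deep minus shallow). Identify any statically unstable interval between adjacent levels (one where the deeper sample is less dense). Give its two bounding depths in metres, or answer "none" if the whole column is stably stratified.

104–139 m

Evaluate Δρ/ρ₀ = −αΔT + βΔS across each adjacent pair:
  103–104 m: −αΔT+βΔS = −(1.3 × 10⁻⁴)(-4.6)+(7.3 × 10⁻⁴)(+1.71) = 1.8 × 10⁻³ → stable
  104–139 m: −αΔT+βΔS = −(1.3 × 10⁻⁴)(-7.1)+(7.3 × 10⁻⁴)(-10.87) = -7.0 × 10⁻³ → UNSTABLE
  139–186 m: −αΔT+βΔS = −(1.3 × 10⁻⁴)(+3.9)+(7.3 × 10⁻⁴)(+1.63) = 6.8 × 10⁻⁴ → stable
  186–249 m: −αΔT+βΔS = −(1.3 × 10⁻⁴)(+7.5)+(7.3 × 10⁻⁴)(+4.76) = 2.5 × 10⁻³ → stable
The 104–139 m interval has Δρ < 0: lighter water underlies denser water.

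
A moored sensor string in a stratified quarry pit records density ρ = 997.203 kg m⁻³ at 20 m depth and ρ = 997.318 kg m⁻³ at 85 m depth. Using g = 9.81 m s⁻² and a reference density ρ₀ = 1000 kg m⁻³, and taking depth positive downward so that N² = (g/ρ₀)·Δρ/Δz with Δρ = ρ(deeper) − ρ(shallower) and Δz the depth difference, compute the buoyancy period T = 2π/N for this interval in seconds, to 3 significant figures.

1.51 × 10³ s

Δρ = 997.318 − 997.203 = 0.115 kg m⁻³ over Δz = 85 − 20 = 65 m.
N² = (9.81/1000) × (0.115/65) = 1.7356 × 10⁻⁵ s⁻².
N = √(1.7356 × 10⁻⁵) = 4.1661 × 10⁻³ rad s⁻¹, so T = 2π/N = 1.5082 × 10³ s ≈ 1.51 × 10³ s.
Since Δρ > 0 the layer is stably stratified.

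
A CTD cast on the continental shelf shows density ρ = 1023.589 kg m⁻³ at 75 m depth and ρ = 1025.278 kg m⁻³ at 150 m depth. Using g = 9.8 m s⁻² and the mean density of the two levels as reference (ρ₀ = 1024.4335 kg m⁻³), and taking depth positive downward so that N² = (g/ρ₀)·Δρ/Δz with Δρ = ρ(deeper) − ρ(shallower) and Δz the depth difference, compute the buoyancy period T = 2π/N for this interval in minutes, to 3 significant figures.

Δρ = 1025.278 − 1023.589 = 1.689 kg m⁻³ over Δz = 150 − 75 = 75 m.
N² = (9.8/1024.4335) × (1.689/75) = 2.1543 × 10⁻⁴ s⁻².
N = √(2.1543 × 10⁻⁴) = 0.014678 rad s⁻¹, so T = 2π/N = 428.07 s = 7.1345 min ≈ 7.13 min.

7.13 min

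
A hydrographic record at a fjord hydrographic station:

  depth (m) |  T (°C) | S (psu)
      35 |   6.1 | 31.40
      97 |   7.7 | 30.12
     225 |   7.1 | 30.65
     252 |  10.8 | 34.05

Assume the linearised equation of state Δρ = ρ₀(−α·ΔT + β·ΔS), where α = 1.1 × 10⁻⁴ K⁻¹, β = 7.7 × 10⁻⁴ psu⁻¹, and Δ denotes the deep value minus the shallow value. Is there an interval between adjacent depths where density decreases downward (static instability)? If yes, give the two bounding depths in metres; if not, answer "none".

35–97 m

Evaluate Δρ/ρ₀ = −αΔT + βΔS across each adjacent pair:
  35–97 m: −αΔT+βΔS = −(1.1 × 10⁻⁴)(+1.6)+(7.7 × 10⁻⁴)(-1.28) = -1.2 × 10⁻³ → UNSTABLE
  97–225 m: −αΔT+βΔS = −(1.1 × 10⁻⁴)(-0.6)+(7.7 × 10⁻⁴)(+0.53) = 4.7 × 10⁻⁴ → stable
  225–252 m: −αΔT+βΔS = −(1.1 × 10⁻⁴)(+3.7)+(7.7 × 10⁻⁴)(+3.40) = 2.2 × 10⁻³ → stable
The 35–97 m interval has Δρ < 0: lighter water underlies denser water.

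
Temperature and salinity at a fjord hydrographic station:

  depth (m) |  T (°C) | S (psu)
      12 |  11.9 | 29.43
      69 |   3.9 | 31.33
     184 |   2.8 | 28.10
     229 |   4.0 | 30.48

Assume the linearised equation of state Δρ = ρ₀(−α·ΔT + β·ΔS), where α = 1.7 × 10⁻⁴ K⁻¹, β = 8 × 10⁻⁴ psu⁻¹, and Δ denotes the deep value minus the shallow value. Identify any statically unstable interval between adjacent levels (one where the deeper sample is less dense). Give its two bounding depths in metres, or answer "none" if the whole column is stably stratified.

69–184 m

Evaluate Δρ/ρ₀ = −αΔT + βΔS across each adjacent pair:
  12–69 m: −αΔT+βΔS = −(1.7 × 10⁻⁴)(-8.0)+(8 × 10⁻⁴)(+1.90) = 2.9 × 10⁻³ → stable
  69–184 m: −αΔT+βΔS = −(1.7 × 10⁻⁴)(-1.1)+(8 × 10⁻⁴)(-3.23) = -2.4 × 10⁻³ → UNSTABLE
  184–229 m: −αΔT+βΔS = −(1.7 × 10⁻⁴)(+1.2)+(8 × 10⁻⁴)(+2.38) = 1.7 × 10⁻³ → stable
The 69–184 m interval has Δρ < 0: lighter water underlies denser water.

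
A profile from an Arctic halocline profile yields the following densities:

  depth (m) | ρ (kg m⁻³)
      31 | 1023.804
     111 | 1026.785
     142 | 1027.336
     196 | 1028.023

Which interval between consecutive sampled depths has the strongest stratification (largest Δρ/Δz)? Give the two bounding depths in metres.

Compute the density gradient over each adjacent pair:
  31–111 m: Δρ/Δz = 2.981/80 = 0.037 kg m⁻⁴
  111–142 m: Δρ/Δz = 0.551/31 = 0.018 kg m⁻⁴
  142–196 m: Δρ/Δz = 0.687/54 = 0.013 kg m⁻⁴
The largest gradient is in the 31–111 m interval — the pycnocline.

31–111 m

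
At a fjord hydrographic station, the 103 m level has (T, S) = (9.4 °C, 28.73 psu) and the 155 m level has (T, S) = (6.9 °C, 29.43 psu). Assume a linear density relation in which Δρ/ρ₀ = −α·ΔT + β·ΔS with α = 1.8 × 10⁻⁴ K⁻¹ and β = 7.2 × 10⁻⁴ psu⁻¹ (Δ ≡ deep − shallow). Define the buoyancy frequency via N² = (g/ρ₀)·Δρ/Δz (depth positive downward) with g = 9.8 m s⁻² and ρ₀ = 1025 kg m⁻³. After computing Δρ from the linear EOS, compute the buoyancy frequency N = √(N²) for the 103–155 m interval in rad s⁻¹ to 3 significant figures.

0.0134 rad s⁻¹

ΔT = -2.5 K, ΔS = +0.70 psu (deep − shallow).
Δρ/ρ₀ = −αΔT + βΔS = 4.50 × 10⁻⁴ + 5.04 × 10⁻⁴ = 9.54 × 10⁻⁴, so Δρ ≈ 0.9778 kg m⁻³.
N² = (g/ρ₀)·Δρ/Δz = g·(Δρ/ρ₀)/Δz = 9.8 × 9.54 × 10⁻⁴ / 52 = 1.7979 × 10⁻⁴ s⁻².
N = √(1.7979 × 10⁻⁴) = 0.013409 rad s⁻¹ ≈ 0.0134 rad s⁻¹.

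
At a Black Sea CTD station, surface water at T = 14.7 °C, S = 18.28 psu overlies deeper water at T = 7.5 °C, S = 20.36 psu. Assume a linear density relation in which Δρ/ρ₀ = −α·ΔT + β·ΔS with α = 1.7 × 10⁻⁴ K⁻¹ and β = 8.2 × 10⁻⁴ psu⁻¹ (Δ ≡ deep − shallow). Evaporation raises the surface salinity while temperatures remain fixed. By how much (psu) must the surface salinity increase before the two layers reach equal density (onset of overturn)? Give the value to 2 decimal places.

Neutral buoyancy requires −α(T_deep − T_surf) + β(S_deep − S_surf′) = 0.
S_surf′ = S_deep − (α/β)·ΔT = 20.36 − (1.7 × 10⁻⁴/8.2 × 10⁻⁴)·(-7.2) = 21.8527 psu.
Increase required: 21.8527 − 18.28 = 3.5727 psu.

3.57 psu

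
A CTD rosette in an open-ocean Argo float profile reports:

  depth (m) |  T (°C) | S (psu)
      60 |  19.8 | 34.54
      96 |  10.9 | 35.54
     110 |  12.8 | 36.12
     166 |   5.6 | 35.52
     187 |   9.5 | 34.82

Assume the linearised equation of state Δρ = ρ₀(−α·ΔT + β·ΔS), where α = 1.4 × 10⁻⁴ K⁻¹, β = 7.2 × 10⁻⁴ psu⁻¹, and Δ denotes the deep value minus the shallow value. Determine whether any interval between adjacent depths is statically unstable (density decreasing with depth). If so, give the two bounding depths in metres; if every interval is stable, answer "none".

Evaluate Δρ/ρ₀ = −αΔT + βΔS across each adjacent pair:
  60–96 m: −αΔT+βΔS = −(1.4 × 10⁻⁴)(-8.9)+(7.2 × 10⁻⁴)(+1.00) = 2.0 × 10⁻³ → stable
  96–110 m: −αΔT+βΔS = −(1.4 × 10⁻⁴)(+1.9)+(7.2 × 10⁻⁴)(+0.58) = 1.5 × 10⁻⁴ → stable
  110–166 m: −αΔT+βΔS = −(1.4 × 10⁻⁴)(-7.2)+(7.2 × 10⁻⁴)(-0.60) = 5.8 × 10⁻⁴ → stable
  166–187 m: −αΔT+βΔS = −(1.4 × 10⁻⁴)(+3.9)+(7.2 × 10⁻⁴)(-0.70) = -1.0 × 10⁻³ → UNSTABLE
The 166–187 m interval has Δρ < 0: lighter water underlies denser water.

166–187 m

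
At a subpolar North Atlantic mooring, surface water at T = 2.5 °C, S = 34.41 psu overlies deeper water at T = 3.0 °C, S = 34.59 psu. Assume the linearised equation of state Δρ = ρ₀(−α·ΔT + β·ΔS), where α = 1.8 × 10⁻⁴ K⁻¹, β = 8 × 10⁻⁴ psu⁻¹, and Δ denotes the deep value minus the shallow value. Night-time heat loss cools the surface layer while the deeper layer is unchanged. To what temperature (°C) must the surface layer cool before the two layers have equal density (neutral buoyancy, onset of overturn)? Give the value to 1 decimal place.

2.2 °C

Neutral buoyancy requires Δρ = 0, i.e. −α(T_deep − T_surf′) + β(S_deep − S_surf) = 0.
T_surf′ = T_deep − (β/α)·ΔS = 3.0 − (8 × 10⁻⁴/1.8 × 10⁻⁴)·(+0.18) = 2.200 °C.
Cooling required: 2.5 − (2.200) = 0.300 °C.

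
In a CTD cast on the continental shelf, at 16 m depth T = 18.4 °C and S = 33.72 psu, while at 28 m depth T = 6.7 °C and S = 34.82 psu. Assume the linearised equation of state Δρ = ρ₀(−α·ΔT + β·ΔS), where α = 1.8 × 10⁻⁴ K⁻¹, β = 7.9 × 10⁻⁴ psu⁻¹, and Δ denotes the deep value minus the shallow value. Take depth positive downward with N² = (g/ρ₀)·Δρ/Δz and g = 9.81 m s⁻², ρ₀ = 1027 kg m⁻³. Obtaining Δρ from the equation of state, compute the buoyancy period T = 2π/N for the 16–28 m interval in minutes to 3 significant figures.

ΔT = -11.7 K, ΔS = +1.10 psu (deep − shallow).
Δρ/ρ₀ = −αΔT + βΔS = 2.106 × 10⁻³ + 8.69 × 10⁻⁴ = 2.975 × 10⁻³, so Δρ ≈ 3.055 kg m⁻³.
N² = (g/ρ₀)·Δρ/Δz = g·(Δρ/ρ₀)/Δz = 9.81 × 2.975 × 10⁻³ / 12 = 2.4321 × 10⁻³ s⁻².
N = √(2.4321 × 10⁻³) = 0.049316 rad s⁻¹ → T = 2π/N = 127.41 s = 2.1235 min ≈ 2.12 min.

2.12 min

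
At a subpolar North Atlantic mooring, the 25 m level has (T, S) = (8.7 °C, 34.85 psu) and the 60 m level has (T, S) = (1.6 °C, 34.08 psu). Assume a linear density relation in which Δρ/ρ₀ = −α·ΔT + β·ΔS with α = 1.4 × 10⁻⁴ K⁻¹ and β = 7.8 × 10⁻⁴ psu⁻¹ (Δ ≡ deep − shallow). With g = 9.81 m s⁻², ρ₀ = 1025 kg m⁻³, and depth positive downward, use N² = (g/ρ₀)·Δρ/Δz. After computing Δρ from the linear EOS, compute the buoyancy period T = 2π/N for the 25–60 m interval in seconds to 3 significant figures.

ΔT = -7.1 K, ΔS = -0.77 psu (deep − shallow).
Δρ/ρ₀ = −αΔT + βΔS = 9.94 × 10⁻⁴ − 6.006 × 10⁻⁴ = 3.934 × 10⁻⁴, so Δρ ≈ 0.4032 kg m⁻³.
N² = (g/ρ₀)·Δρ/Δz = g·(Δρ/ρ₀)/Δz = 9.81 × 3.934 × 10⁻⁴ / 35 = 1.1026 × 10⁻⁴ s⁻².
N = √(1.1026 × 10⁻⁴) = 0.010500 rad s⁻¹ → T = 2π/N = 598.40 s ≈ 598 s.

598 s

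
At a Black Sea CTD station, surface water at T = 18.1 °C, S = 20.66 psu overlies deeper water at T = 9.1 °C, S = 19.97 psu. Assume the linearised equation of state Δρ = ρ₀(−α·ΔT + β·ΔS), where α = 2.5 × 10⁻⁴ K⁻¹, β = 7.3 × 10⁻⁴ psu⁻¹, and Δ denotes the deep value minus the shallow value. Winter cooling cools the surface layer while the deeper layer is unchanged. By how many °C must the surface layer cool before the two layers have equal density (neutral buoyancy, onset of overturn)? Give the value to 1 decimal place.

7.0 °C

Neutral buoyancy requires Δρ = 0, i.e. −α(T_deep − T_surf′) + β(S_deep − S_surf) = 0.
T_surf′ = T_deep − (β/α)·ΔS = 9.1 − (7.3 × 10⁻⁴/2.5 × 10⁻⁴)·(-0.69) = 11.115 °C.
Cooling required: 18.1 − (11.115) = 6.985 °C.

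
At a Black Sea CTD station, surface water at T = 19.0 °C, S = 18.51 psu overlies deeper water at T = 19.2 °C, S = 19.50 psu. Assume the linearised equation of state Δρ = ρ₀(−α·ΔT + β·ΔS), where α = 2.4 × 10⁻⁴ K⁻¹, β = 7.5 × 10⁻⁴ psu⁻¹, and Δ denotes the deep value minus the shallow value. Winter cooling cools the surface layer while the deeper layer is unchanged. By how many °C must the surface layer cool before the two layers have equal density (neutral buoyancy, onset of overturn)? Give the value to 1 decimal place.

Neutral buoyancy requires Δρ = 0, i.e. −α(T_deep − T_surf′) + β(S_deep − S_surf) = 0.
T_surf′ = T_deep − (β/α)·ΔS = 19.2 − (7.5 × 10⁻⁴/2.4 × 10⁻⁴)·(+0.99) = 16.106 °C.
Cooling required: 19.0 − (16.106) = 2.894 °C.

2.9 °C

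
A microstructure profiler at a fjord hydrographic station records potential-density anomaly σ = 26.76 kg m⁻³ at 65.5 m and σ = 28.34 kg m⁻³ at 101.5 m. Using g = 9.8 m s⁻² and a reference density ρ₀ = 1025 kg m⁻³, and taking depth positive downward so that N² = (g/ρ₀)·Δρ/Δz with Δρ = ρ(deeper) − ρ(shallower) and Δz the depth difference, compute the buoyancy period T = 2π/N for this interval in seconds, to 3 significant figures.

Δρ = 1028.34 − 1026.76 = 1.58 kg m⁻³ over Δz = 101.5 − 65.5 = 36 m.
N² = (9.8/1025) × (1.58/36) = 4.1962 × 10⁻⁴ s⁻².
N = √(4.1962 × 10⁻⁴) = 0.020485 rad s⁻¹, so T = 2π/N = 306.72 s ≈ 307 s.

307 s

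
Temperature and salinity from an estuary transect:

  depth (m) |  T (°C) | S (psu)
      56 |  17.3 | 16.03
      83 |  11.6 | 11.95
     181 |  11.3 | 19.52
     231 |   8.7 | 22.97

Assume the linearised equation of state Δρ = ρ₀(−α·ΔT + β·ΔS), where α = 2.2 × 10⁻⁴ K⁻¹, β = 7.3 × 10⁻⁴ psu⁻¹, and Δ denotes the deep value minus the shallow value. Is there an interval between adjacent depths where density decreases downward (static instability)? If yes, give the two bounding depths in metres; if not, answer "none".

Evaluate Δρ/ρ₀ = −αΔT + βΔS across each adjacent pair:
  56–83 m: −αΔT+βΔS = −(2.2 × 10⁻⁴)(-5.7)+(7.3 × 10⁻⁴)(-4.08) = -1.7 × 10⁻³ → UNSTABLE
  83–181 m: −αΔT+βΔS = −(2.2 × 10⁻⁴)(-0.3)+(7.3 × 10⁻⁴)(+7.57) = 5.6 × 10⁻³ → stable
  181–231 m: −αΔT+βΔS = −(2.2 × 10⁻⁴)(-2.6)+(7.3 × 10⁻⁴)(+3.45) = 3.1 × 10⁻³ → stable
The 56–83 m interval has Δρ < 0: lighter water underlies denser water.

56–83 m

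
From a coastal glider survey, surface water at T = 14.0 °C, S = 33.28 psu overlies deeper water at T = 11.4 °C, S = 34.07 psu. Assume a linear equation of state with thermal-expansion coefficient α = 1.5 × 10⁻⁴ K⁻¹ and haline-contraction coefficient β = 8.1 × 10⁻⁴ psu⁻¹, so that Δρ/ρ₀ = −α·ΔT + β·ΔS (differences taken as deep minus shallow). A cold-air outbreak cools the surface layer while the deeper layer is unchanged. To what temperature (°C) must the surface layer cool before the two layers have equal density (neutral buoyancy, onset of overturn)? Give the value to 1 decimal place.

7.1 °C

Neutral buoyancy requires Δρ = 0, i.e. −α(T_deep − T_surf′) + β(S_deep − S_surf) = 0.
T_surf′ = T_deep − (β/α)·ΔS = 11.4 − (8.1 × 10⁻⁴/1.5 × 10⁻⁴)·(+0.79) = 7.134 °C.
Cooling required: 14.0 − (7.134) = 6.866 °C.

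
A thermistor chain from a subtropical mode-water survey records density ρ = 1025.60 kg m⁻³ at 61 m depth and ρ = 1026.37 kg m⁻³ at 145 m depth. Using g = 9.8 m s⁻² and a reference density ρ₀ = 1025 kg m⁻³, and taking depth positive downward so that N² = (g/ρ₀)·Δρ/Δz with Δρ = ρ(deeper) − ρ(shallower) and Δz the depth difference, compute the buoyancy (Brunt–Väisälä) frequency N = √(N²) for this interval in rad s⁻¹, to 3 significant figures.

Δρ = 1026.37 − 1025.60 = 0.77 kg m⁻³ over Δz = 145 − 61 = 84 m.
N² = (9.8/1025) × (0.77/84) = 8.7642 × 10⁻⁵ s⁻².
N = √(8.7642 × 10⁻⁵) = 9.3617 × 10⁻³ rad s⁻¹ ≈ 9.36 × 10⁻³ rad s⁻¹.

9.36 × 10⁻³ rad s⁻¹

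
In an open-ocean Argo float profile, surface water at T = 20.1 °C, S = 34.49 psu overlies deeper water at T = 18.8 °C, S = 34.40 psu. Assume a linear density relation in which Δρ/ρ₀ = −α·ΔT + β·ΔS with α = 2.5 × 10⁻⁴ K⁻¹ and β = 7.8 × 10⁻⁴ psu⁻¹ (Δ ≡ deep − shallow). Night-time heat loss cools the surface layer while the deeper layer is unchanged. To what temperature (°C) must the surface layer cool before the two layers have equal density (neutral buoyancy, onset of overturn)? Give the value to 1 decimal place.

19.1 °C

Neutral buoyancy requires Δρ = 0, i.e. −α(T_deep − T_surf′) + β(S_deep − S_surf) = 0.
T_surf′ = T_deep − (β/α)·ΔS = 18.8 − (7.8 × 10⁻⁴/2.5 × 10⁻⁴)·(-0.09) = 19.081 °C.
Cooling required: 20.1 − (19.081) = 1.019 °C.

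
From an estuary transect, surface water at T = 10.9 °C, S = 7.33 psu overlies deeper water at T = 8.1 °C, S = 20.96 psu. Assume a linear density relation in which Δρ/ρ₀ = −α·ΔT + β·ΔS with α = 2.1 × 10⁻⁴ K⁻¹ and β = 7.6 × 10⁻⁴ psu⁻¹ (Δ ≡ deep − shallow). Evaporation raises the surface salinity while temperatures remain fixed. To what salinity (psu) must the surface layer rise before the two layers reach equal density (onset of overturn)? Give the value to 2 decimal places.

Neutral buoyancy requires −α(T_deep − T_surf) + β(S_deep − S_surf′) = 0.
S_surf′ = S_deep − (α/β)·ΔT = 20.96 − (2.1 × 10⁻⁴/7.6 × 10⁻⁴)·(-2.8) = 21.7337 psu.
Increase required: 21.7337 − 7.33 = 14.4037 psu.

21.73 psu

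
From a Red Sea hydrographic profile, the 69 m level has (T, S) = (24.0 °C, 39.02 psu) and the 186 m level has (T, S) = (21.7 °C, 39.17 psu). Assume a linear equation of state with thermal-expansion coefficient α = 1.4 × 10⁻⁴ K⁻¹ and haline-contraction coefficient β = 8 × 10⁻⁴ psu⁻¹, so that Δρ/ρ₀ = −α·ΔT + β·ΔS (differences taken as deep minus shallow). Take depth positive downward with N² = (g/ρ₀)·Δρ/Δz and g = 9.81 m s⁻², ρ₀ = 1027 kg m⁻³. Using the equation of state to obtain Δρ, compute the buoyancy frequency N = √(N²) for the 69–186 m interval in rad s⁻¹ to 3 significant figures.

6.09 × 10⁻³ rad s⁻¹

ΔT = -2.3 K, ΔS = +0.15 psu (deep − shallow).
Δρ/ρ₀ = −αΔT + βΔS = 3.22 × 10⁻⁴ + 1.20 × 10⁻⁴ = 4.42 × 10⁻⁴, so Δρ ≈ 0.4539 kg m⁻³.
N² = (g/ρ₀)·Δρ/Δz = g·(Δρ/ρ₀)/Δz = 9.81 × 4.42 × 10⁻⁴ / 117 = 3.7060 × 10⁻⁵ s⁻².
N = √(3.7060 × 10⁻⁵) = 6.0877 × 10⁻³ rad s⁻¹ ≈ 6.09 × 10⁻³ rad s⁻¹.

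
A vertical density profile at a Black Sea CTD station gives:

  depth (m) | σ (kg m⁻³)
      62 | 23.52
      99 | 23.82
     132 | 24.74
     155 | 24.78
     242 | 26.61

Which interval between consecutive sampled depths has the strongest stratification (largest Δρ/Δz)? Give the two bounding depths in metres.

99–132 m

Compute the density gradient over each adjacent pair:
  62–99 m: Δρ/Δz = 0.30/37 = 8.1 × 10⁻³ kg m⁻⁴
  99–132 m: Δρ/Δz = 0.92/33 = 0.028 kg m⁻⁴
  132–155 m: Δρ/Δz = 0.04/23 = 1.7 × 10⁻³ kg m⁻⁴
  155–242 m: Δρ/Δz = 1.83/87 = 0.021 kg m⁻⁴
The largest gradient is in the 99–132 m interval — the pycnocline.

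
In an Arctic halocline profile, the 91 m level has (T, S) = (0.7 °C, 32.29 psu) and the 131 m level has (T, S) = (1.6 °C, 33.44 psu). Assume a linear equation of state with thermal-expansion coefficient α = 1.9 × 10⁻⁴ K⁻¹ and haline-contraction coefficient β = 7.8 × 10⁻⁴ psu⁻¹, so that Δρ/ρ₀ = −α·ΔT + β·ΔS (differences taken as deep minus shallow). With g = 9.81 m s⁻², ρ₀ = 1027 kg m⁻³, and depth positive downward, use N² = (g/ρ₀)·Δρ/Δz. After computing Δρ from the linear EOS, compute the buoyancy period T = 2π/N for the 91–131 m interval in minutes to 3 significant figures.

7.85 min

ΔT = +0.9 K, ΔS = +1.15 psu (deep − shallow).
Δρ/ρ₀ = −αΔT + βΔS = -1.71 × 10⁻⁴ + 8.97 × 10⁻⁴ = 7.26 × 10⁻⁴, so Δρ ≈ 0.7456 kg m⁻³.
N² = (g/ρ₀)·Δρ/Δz = g·(Δρ/ρ₀)/Δz = 9.81 × 7.26 × 10⁻⁴ / 40 = 1.7805 × 10⁻⁴ s⁻².
N = √(1.7805 × 10⁻⁴) = 0.013344 rad s⁻¹ → T = 2π/N = 470.86 s = 7.8477 min ≈ 7.85 min.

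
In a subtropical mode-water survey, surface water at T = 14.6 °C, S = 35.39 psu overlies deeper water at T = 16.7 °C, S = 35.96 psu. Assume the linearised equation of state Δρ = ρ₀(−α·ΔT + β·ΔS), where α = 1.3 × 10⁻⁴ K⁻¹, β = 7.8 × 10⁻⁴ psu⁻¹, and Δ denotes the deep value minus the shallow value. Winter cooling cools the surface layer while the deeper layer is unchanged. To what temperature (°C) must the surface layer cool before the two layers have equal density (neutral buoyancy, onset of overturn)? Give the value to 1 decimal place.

13.3 °C

Neutral buoyancy requires Δρ = 0, i.e. −α(T_deep − T_surf′) + β(S_deep − S_surf) = 0.
T_surf′ = T_deep − (β/α)·ΔS = 16.7 − (7.8 × 10⁻⁴/1.3 × 10⁻⁴)·(+0.57) = 13.280 °C.
Cooling required: 14.6 − (13.280) = 1.320 °C.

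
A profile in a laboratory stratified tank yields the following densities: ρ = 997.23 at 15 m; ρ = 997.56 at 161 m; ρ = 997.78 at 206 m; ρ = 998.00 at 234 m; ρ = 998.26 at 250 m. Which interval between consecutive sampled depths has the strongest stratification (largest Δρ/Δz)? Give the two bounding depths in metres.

Compute the density gradient over each adjacent pair:
  15–161 m: Δρ/Δz = 0.33/146 = 2.3 × 10⁻³ kg m⁻⁴
  161–206 m: Δρ/Δz = 0.22/45 = 4.9 × 10⁻³ kg m⁻⁴
  206–234 m: Δρ/Δz = 0.22/28 = 7.9 × 10⁻³ kg m⁻⁴
  234–250 m: Δρ/Δz = 0.26/16 = 0.016 kg m⁻⁴
The largest gradient is in the 234–250 m interval — the pycnocline.

234–250 m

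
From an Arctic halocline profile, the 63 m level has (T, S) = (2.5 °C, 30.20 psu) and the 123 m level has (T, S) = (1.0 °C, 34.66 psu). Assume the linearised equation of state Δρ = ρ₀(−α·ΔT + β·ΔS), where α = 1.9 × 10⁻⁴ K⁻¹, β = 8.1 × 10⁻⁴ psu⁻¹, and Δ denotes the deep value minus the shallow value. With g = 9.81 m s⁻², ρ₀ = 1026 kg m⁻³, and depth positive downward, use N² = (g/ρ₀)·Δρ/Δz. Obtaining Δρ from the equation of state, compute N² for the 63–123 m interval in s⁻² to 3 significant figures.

6.37 × 10⁻⁴ s⁻²

ΔT = -1.5 K, ΔS = +4.46 psu (deep − shallow).
Δρ/ρ₀ = −αΔT + βΔS = 2.85 × 10⁻⁴ + 3.6126 × 10⁻³ = 3.8976 × 10⁻³, so Δρ ≈ 3.999 kg m⁻³.
N² = (g/ρ₀)·Δρ/Δz = g·(Δρ/ρ₀)/Δz = 9.81 × 3.8976 × 10⁻³ / 60 = 6.3726 × 10⁻⁴ s⁻² ≈ 6.37 × 10⁻⁴ s⁻².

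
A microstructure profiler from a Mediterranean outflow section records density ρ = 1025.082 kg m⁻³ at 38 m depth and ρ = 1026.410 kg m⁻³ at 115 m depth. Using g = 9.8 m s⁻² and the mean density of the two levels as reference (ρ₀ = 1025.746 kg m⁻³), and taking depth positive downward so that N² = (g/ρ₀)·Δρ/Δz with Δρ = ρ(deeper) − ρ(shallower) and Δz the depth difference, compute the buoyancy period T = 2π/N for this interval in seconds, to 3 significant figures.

Δρ = 1026.410 − 1025.082 = 1.328 kg m⁻³ over Δz = 115 − 38 = 77 m.
N² = (9.8/1025.746) × (1.328/77) = 1.6478 × 10⁻⁴ s⁻².
N = √(1.6478 × 10⁻⁴) = 0.012837 rad s⁻¹, so T = 2π/N = 489.46 s ≈ 489 s.
Since Δρ > 0 the layer is stably stratified.

489 s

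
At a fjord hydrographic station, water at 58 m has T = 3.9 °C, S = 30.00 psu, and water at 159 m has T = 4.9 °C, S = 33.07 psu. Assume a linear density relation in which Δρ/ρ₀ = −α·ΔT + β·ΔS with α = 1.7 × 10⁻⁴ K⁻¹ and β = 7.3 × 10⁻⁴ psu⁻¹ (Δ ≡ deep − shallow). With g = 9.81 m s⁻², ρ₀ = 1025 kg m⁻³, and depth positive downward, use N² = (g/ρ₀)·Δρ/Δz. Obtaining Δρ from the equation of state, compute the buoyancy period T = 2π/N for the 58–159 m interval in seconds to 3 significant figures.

ΔT = +1.0 K, ΔS = +3.07 psu (deep − shallow).
Δρ/ρ₀ = −αΔT + βΔS = -1.70 × 10⁻⁴ + 2.2411 × 10⁻³ = 2.0711 × 10⁻³, so Δρ ≈ 2.123 kg m⁻³.
N² = (g/ρ₀)·Δρ/Δz = g·(Δρ/ρ₀)/Δz = 9.81 × 2.0711 × 10⁻³ / 101 = 2.0116 × 10⁻⁴ s⁻².
N = √(2.0116 × 10⁻⁴) = 0.014183 rad s⁻¹ → T = 2π/N = 443.01 s ≈ 443 s.

443 s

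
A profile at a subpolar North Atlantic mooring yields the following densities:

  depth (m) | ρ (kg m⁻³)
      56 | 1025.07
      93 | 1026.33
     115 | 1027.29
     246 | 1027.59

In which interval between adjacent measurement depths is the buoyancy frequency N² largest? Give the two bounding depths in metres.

93–115 m

Compute the density gradient over each adjacent pair:
  56–93 m: Δρ/Δz = 1.26/37 = 0.034 kg m⁻⁴
  93–115 m: Δρ/Δz = 0.96/22 = 0.044 kg m⁻⁴
  115–246 m: Δρ/Δz = 0.30/131 = 2.3 × 10⁻³ kg m⁻⁴
The largest gradient is in the 93–115 m interval — the pycnocline.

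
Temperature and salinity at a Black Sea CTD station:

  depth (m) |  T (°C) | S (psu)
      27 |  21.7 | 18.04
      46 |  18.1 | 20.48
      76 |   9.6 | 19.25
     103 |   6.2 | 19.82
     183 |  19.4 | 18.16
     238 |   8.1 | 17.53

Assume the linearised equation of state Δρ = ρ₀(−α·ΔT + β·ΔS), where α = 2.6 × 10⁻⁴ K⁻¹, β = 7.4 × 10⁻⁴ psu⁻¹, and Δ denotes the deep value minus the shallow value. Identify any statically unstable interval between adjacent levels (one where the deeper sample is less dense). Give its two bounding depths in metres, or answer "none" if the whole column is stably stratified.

103–183 m

Evaluate Δρ/ρ₀ = −αΔT + βΔS across each adjacent pair:
  27–46 m: −αΔT+βΔS = −(2.6 × 10⁻⁴)(-3.6)+(7.4 × 10⁻⁴)(+2.44) = 2.7 × 10⁻³ → stable
  46–76 m: −αΔT+βΔS = −(2.6 × 10⁻⁴)(-8.5)+(7.4 × 10⁻⁴)(-1.23) = 1.3 × 10⁻³ → stable
  76–103 m: −αΔT+βΔS = −(2.6 × 10⁻⁴)(-3.4)+(7.4 × 10⁻⁴)(+0.57) = 1.3 × 10⁻³ → stable
  103–183 m: −αΔT+βΔS = −(2.6 × 10⁻⁴)(+13.2)+(7.4 × 10⁻⁴)(-1.66) = -4.7 × 10⁻³ → UNSTABLE
  183–238 m: −αΔT+βΔS = −(2.6 × 10⁻⁴)(-11.3)+(7.4 × 10⁻⁴)(-0.63) = 2.5 × 10⁻³ → stable
The 103–183 m interval has Δρ < 0: lighter water underlies denser water.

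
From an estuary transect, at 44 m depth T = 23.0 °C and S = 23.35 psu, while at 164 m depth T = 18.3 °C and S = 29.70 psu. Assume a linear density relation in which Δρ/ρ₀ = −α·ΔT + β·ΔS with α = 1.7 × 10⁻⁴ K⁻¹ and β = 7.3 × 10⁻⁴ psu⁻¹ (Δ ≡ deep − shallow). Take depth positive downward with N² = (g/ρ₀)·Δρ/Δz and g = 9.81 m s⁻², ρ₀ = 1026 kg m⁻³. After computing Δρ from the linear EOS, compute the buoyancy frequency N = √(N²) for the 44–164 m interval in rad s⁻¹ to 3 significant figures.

0.0211 rad s⁻¹

ΔT = -4.7 K, ΔS = +6.35 psu (deep − shallow).
Δρ/ρ₀ = −αΔT + βΔS = 7.99 × 10⁻⁴ + 4.6355 × 10⁻³ = 5.4345 × 10⁻³, so Δρ ≈ 5.576 kg m⁻³.
N² = (g/ρ₀)·Δρ/Δz = g·(Δρ/ρ₀)/Δz = 9.81 × 5.4345 × 10⁻³ / 120 = 4.4427 × 10⁻⁴ s⁻².
N = √(4.4427 × 10⁻⁴) = 0.021078 rad s⁻¹ ≈ 0.0211 rad s⁻¹.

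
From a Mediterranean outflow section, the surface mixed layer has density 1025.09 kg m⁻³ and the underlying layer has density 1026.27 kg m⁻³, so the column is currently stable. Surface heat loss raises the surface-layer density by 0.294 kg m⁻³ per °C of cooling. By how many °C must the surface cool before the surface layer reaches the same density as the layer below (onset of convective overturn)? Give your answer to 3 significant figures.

4.01 °C

Density deficit of the surface layer: 1026.27 − 1025.09 = 1.18 kg m⁻³.
Required change = 1.18 / 0.294 = 4.01 °C.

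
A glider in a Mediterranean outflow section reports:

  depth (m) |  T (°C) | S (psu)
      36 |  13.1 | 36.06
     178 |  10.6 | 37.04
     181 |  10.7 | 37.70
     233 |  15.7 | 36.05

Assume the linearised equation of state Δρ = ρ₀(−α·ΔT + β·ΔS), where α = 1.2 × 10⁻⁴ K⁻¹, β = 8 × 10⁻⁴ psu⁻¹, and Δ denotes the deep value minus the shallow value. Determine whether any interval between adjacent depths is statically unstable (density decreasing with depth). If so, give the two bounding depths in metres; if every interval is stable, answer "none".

Evaluate Δρ/ρ₀ = −αΔT + βΔS across each adjacent pair:
  36–178 m: −αΔT+βΔS = −(1.2 × 10⁻⁴)(-2.5)+(8 × 10⁻⁴)(+0.98) = 1.1 × 10⁻³ → stable
  178–181 m: −αΔT+βΔS = −(1.2 × 10⁻⁴)(+0.1)+(8 × 10⁻⁴)(+0.66) = 5.2 × 10⁻⁴ → stable
  181–233 m: −αΔT+βΔS = −(1.2 × 10⁻⁴)(+5.0)+(8 × 10⁻⁴)(-1.65) = -1.9 × 10⁻³ → UNSTABLE
The 181–233 m interval has Δρ < 0: lighter water underlies denser water.

181–233 m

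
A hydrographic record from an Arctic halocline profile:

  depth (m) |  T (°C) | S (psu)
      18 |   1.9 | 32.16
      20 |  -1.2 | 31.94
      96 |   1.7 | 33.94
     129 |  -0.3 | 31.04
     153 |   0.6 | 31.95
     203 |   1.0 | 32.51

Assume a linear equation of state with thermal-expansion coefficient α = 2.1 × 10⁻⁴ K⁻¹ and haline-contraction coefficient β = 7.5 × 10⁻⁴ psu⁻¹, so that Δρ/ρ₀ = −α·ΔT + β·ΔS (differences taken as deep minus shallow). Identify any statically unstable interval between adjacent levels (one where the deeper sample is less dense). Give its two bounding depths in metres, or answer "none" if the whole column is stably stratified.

96–129 m

Evaluate Δρ/ρ₀ = −αΔT + βΔS across each adjacent pair:
  18–20 m: −αΔT+βΔS = −(2.1 × 10⁻⁴)(-3.1)+(7.5 × 10⁻⁴)(-0.22) = 4.9 × 10⁻⁴ → stable
  20–96 m: −αΔT+βΔS = −(2.1 × 10⁻⁴)(+2.9)+(7.5 × 10⁻⁴)(+2.00) = 8.9 × 10⁻⁴ → stable
  96–129 m: −αΔT+βΔS = −(2.1 × 10⁻⁴)(-2.0)+(7.5 × 10⁻⁴)(-2.90) = -1.8 × 10⁻³ → UNSTABLE
  129–153 m: −αΔT+βΔS = −(2.1 × 10⁻⁴)(+0.9)+(7.5 × 10⁻⁴)(+0.91) = 4.9 × 10⁻⁴ → stable
  153–203 m: −αΔT+βΔS = −(2.1 × 10⁻⁴)(+0.4)+(7.5 × 10⁻⁴)(+0.56) = 3.4 × 10⁻⁴ → stable
The 96–129 m interval has Δρ < 0: lighter water underlies denser water.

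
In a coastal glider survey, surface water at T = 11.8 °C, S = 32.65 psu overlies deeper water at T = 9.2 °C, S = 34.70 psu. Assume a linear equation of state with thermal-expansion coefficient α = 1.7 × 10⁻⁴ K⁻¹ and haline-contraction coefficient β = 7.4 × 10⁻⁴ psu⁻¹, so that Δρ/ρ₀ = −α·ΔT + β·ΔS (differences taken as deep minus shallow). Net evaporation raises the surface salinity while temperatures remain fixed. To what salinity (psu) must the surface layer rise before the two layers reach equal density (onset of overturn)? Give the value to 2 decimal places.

35.30 psu

Neutral buoyancy requires −α(T_deep − T_surf) + β(S_deep − S_surf′) = 0.
S_surf′ = S_deep − (α/β)·ΔT = 34.70 − (1.7 × 10⁻⁴/7.4 × 10⁻⁴)·(-2.6) = 35.2973 psu.
Increase required: 35.2973 − 32.65 = 2.6473 psu.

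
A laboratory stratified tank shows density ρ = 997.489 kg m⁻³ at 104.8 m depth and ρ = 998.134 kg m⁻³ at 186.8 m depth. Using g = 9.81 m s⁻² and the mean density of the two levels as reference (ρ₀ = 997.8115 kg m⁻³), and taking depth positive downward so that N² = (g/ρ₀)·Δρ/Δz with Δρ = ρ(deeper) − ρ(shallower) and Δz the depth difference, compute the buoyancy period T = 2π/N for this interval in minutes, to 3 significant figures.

Δρ = 998.134 − 997.489 = 0.645 kg m⁻³ over Δz = 186.8 − 104.8 = 82 m.
N² = (9.81/997.8115) × (0.645/82) = 7.7333 × 10⁻⁵ s⁻².
N = √(7.7333 × 10⁻⁵) = 8.7939 × 10⁻³ rad s⁻¹, so T = 2π/N = 714.49 s = 11.908 min ≈ 11.9 min.

11.9 min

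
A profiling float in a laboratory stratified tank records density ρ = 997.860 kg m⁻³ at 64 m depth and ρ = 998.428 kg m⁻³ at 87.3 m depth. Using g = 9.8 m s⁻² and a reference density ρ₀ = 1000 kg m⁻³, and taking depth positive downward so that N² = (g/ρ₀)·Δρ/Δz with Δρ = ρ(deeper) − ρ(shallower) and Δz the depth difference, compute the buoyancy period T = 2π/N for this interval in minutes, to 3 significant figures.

6.78 min

Δρ = 998.428 − 997.860 = 0.568 kg m⁻³ over Δz = 87.3 − 64 = 23.3 m.
N² = (9.8/1000) × (0.568/23.3) = 2.3890 × 10⁻⁴ s⁻².
N = √(2.3890 × 10⁻⁴) = 0.015456 rad s⁻¹, so T = 2π/N = 406.52 s = 6.7753 min ≈ 6.78 min.
N² > 0, so the interval is statically stable.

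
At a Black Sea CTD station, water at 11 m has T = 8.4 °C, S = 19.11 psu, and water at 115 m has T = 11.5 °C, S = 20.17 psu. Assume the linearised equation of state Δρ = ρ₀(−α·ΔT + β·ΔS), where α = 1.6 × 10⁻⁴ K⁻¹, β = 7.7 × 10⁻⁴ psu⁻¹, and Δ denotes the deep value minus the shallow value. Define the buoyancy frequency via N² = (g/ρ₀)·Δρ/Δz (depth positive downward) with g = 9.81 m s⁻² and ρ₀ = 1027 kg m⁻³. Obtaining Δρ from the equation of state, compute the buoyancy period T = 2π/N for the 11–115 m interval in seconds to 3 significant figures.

ΔT = +3.1 K, ΔS = +1.06 psu (deep − shallow).
Δρ/ρ₀ = −αΔT + βΔS = -4.96 × 10⁻⁴ + 8.162 × 10⁻⁴ = 3.202 × 10⁻⁴, so Δρ ≈ 0.3288 kg m⁻³.
N² = (g/ρ₀)·Δρ/Δz = g·(Δρ/ρ₀)/Δz = 9.81 × 3.202 × 10⁻⁴ / 104 = 3.0203 × 10⁻⁵ s⁻².
N = √(3.0203 × 10⁻⁵) = 5.4957 × 10⁻³ rad s⁻¹ → T = 2π/N = 1.1433 × 10³ s ≈ 1.14 × 10³ s.

1.14 × 10³ s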